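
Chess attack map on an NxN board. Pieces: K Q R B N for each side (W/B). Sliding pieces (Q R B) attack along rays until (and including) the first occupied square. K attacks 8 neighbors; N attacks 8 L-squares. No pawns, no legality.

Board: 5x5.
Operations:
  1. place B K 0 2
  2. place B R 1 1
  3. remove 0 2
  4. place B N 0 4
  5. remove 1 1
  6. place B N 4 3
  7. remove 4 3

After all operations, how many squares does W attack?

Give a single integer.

Op 1: place BK@(0,2)
Op 2: place BR@(1,1)
Op 3: remove (0,2)
Op 4: place BN@(0,4)
Op 5: remove (1,1)
Op 6: place BN@(4,3)
Op 7: remove (4,3)
Per-piece attacks for W:
Union (0 distinct): (none)

Answer: 0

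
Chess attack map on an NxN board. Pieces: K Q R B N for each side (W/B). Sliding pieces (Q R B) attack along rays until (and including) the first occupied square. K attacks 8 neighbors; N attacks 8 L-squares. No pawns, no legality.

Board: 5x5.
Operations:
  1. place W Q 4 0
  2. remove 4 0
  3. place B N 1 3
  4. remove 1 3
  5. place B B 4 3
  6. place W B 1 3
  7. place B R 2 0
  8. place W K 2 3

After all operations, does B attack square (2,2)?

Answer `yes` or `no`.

Op 1: place WQ@(4,0)
Op 2: remove (4,0)
Op 3: place BN@(1,3)
Op 4: remove (1,3)
Op 5: place BB@(4,3)
Op 6: place WB@(1,3)
Op 7: place BR@(2,0)
Op 8: place WK@(2,3)
Per-piece attacks for B:
  BR@(2,0): attacks (2,1) (2,2) (2,3) (3,0) (4,0) (1,0) (0,0) [ray(0,1) blocked at (2,3)]
  BB@(4,3): attacks (3,4) (3,2) (2,1) (1,0)
B attacks (2,2): yes

Answer: yes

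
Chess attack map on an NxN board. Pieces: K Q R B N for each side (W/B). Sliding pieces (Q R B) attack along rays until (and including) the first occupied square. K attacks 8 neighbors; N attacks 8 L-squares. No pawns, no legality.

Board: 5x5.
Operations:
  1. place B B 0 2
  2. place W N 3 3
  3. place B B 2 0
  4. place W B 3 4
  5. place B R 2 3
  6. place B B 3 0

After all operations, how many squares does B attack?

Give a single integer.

Answer: 13

Derivation:
Op 1: place BB@(0,2)
Op 2: place WN@(3,3)
Op 3: place BB@(2,0)
Op 4: place WB@(3,4)
Op 5: place BR@(2,3)
Op 6: place BB@(3,0)
Per-piece attacks for B:
  BB@(0,2): attacks (1,3) (2,4) (1,1) (2,0) [ray(1,-1) blocked at (2,0)]
  BB@(2,0): attacks (3,1) (4,2) (1,1) (0,2) [ray(-1,1) blocked at (0,2)]
  BR@(2,3): attacks (2,4) (2,2) (2,1) (2,0) (3,3) (1,3) (0,3) [ray(0,-1) blocked at (2,0); ray(1,0) blocked at (3,3)]
  BB@(3,0): attacks (4,1) (2,1) (1,2) (0,3)
Union (13 distinct): (0,2) (0,3) (1,1) (1,2) (1,3) (2,0) (2,1) (2,2) (2,4) (3,1) (3,3) (4,1) (4,2)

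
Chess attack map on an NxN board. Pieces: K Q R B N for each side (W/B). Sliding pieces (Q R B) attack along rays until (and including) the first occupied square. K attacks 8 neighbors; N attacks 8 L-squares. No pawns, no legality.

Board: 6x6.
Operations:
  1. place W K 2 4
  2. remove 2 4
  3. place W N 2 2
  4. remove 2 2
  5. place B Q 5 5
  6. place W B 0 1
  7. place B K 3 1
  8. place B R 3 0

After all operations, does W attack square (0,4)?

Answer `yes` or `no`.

Op 1: place WK@(2,4)
Op 2: remove (2,4)
Op 3: place WN@(2,2)
Op 4: remove (2,2)
Op 5: place BQ@(5,5)
Op 6: place WB@(0,1)
Op 7: place BK@(3,1)
Op 8: place BR@(3,0)
Per-piece attacks for W:
  WB@(0,1): attacks (1,2) (2,3) (3,4) (4,5) (1,0)
W attacks (0,4): no

Answer: no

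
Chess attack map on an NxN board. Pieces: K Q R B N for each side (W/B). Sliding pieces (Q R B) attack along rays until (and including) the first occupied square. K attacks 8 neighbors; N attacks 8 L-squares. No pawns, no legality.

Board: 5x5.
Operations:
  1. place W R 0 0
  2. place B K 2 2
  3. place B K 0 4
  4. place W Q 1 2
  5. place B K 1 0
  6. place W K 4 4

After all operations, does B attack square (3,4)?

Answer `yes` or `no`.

Answer: no

Derivation:
Op 1: place WR@(0,0)
Op 2: place BK@(2,2)
Op 3: place BK@(0,4)
Op 4: place WQ@(1,2)
Op 5: place BK@(1,0)
Op 6: place WK@(4,4)
Per-piece attacks for B:
  BK@(0,4): attacks (0,3) (1,4) (1,3)
  BK@(1,0): attacks (1,1) (2,0) (0,0) (2,1) (0,1)
  BK@(2,2): attacks (2,3) (2,1) (3,2) (1,2) (3,3) (3,1) (1,3) (1,1)
B attacks (3,4): no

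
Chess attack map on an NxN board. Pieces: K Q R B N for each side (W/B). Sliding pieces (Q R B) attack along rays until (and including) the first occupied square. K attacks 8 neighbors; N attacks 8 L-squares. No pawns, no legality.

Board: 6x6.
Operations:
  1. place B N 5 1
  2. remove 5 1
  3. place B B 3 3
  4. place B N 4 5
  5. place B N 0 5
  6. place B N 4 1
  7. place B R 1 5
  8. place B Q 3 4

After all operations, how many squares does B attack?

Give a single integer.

Op 1: place BN@(5,1)
Op 2: remove (5,1)
Op 3: place BB@(3,3)
Op 4: place BN@(4,5)
Op 5: place BN@(0,5)
Op 6: place BN@(4,1)
Op 7: place BR@(1,5)
Op 8: place BQ@(3,4)
Per-piece attacks for B:
  BN@(0,5): attacks (1,3) (2,4)
  BR@(1,5): attacks (1,4) (1,3) (1,2) (1,1) (1,0) (2,5) (3,5) (4,5) (0,5) [ray(1,0) blocked at (4,5); ray(-1,0) blocked at (0,5)]
  BB@(3,3): attacks (4,4) (5,5) (4,2) (5,1) (2,4) (1,5) (2,2) (1,1) (0,0) [ray(-1,1) blocked at (1,5)]
  BQ@(3,4): attacks (3,5) (3,3) (4,4) (5,4) (2,4) (1,4) (0,4) (4,5) (4,3) (5,2) (2,5) (2,3) (1,2) (0,1) [ray(0,-1) blocked at (3,3); ray(1,1) blocked at (4,5)]
  BN@(4,1): attacks (5,3) (3,3) (2,2) (2,0)
  BN@(4,5): attacks (5,3) (3,3) (2,4)
Union (26 distinct): (0,0) (0,1) (0,4) (0,5) (1,0) (1,1) (1,2) (1,3) (1,4) (1,5) (2,0) (2,2) (2,3) (2,4) (2,5) (3,3) (3,5) (4,2) (4,3) (4,4) (4,5) (5,1) (5,2) (5,3) (5,4) (5,5)

Answer: 26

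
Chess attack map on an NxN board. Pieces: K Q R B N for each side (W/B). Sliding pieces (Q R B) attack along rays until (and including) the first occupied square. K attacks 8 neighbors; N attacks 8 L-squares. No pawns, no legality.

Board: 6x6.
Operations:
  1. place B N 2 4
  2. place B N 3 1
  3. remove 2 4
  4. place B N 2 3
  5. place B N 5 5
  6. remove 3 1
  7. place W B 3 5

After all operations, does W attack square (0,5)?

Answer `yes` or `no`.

Answer: no

Derivation:
Op 1: place BN@(2,4)
Op 2: place BN@(3,1)
Op 3: remove (2,4)
Op 4: place BN@(2,3)
Op 5: place BN@(5,5)
Op 6: remove (3,1)
Op 7: place WB@(3,5)
Per-piece attacks for W:
  WB@(3,5): attacks (4,4) (5,3) (2,4) (1,3) (0,2)
W attacks (0,5): no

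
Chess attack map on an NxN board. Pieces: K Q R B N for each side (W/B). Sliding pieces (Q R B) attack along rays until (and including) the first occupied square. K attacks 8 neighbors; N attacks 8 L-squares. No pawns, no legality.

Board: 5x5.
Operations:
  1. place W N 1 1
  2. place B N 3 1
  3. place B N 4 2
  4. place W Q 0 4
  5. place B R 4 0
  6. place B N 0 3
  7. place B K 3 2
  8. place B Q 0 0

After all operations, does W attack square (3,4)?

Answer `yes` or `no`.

Answer: yes

Derivation:
Op 1: place WN@(1,1)
Op 2: place BN@(3,1)
Op 3: place BN@(4,2)
Op 4: place WQ@(0,4)
Op 5: place BR@(4,0)
Op 6: place BN@(0,3)
Op 7: place BK@(3,2)
Op 8: place BQ@(0,0)
Per-piece attacks for W:
  WQ@(0,4): attacks (0,3) (1,4) (2,4) (3,4) (4,4) (1,3) (2,2) (3,1) [ray(0,-1) blocked at (0,3); ray(1,-1) blocked at (3,1)]
  WN@(1,1): attacks (2,3) (3,2) (0,3) (3,0)
W attacks (3,4): yes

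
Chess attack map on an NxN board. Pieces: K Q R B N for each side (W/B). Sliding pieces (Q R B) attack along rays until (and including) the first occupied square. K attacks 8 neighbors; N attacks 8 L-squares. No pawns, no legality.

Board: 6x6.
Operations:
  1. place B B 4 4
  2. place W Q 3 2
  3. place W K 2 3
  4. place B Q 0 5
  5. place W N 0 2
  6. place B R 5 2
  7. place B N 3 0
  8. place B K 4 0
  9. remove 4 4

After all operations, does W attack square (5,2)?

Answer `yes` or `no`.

Answer: yes

Derivation:
Op 1: place BB@(4,4)
Op 2: place WQ@(3,2)
Op 3: place WK@(2,3)
Op 4: place BQ@(0,5)
Op 5: place WN@(0,2)
Op 6: place BR@(5,2)
Op 7: place BN@(3,0)
Op 8: place BK@(4,0)
Op 9: remove (4,4)
Per-piece attacks for W:
  WN@(0,2): attacks (1,4) (2,3) (1,0) (2,1)
  WK@(2,3): attacks (2,4) (2,2) (3,3) (1,3) (3,4) (3,2) (1,4) (1,2)
  WQ@(3,2): attacks (3,3) (3,4) (3,5) (3,1) (3,0) (4,2) (5,2) (2,2) (1,2) (0,2) (4,3) (5,4) (4,1) (5,0) (2,3) (2,1) (1,0) [ray(0,-1) blocked at (3,0); ray(1,0) blocked at (5,2); ray(-1,0) blocked at (0,2); ray(-1,1) blocked at (2,3)]
W attacks (5,2): yes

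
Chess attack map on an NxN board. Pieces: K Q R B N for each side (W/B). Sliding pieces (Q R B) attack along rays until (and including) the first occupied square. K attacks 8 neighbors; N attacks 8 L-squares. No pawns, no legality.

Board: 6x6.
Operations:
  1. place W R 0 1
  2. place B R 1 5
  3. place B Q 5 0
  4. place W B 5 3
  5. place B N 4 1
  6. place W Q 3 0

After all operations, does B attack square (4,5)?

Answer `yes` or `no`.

Answer: yes

Derivation:
Op 1: place WR@(0,1)
Op 2: place BR@(1,5)
Op 3: place BQ@(5,0)
Op 4: place WB@(5,3)
Op 5: place BN@(4,1)
Op 6: place WQ@(3,0)
Per-piece attacks for B:
  BR@(1,5): attacks (1,4) (1,3) (1,2) (1,1) (1,0) (2,5) (3,5) (4,5) (5,5) (0,5)
  BN@(4,1): attacks (5,3) (3,3) (2,2) (2,0)
  BQ@(5,0): attacks (5,1) (5,2) (5,3) (4,0) (3,0) (4,1) [ray(0,1) blocked at (5,3); ray(-1,0) blocked at (3,0); ray(-1,1) blocked at (4,1)]
B attacks (4,5): yes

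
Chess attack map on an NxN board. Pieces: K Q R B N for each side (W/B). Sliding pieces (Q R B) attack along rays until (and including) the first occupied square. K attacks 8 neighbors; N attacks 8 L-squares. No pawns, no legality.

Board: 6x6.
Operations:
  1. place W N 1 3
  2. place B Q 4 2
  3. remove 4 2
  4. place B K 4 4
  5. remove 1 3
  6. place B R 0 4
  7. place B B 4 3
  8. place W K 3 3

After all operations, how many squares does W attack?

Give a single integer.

Op 1: place WN@(1,3)
Op 2: place BQ@(4,2)
Op 3: remove (4,2)
Op 4: place BK@(4,4)
Op 5: remove (1,3)
Op 6: place BR@(0,4)
Op 7: place BB@(4,3)
Op 8: place WK@(3,3)
Per-piece attacks for W:
  WK@(3,3): attacks (3,4) (3,2) (4,3) (2,3) (4,4) (4,2) (2,4) (2,2)
Union (8 distinct): (2,2) (2,3) (2,4) (3,2) (3,4) (4,2) (4,3) (4,4)

Answer: 8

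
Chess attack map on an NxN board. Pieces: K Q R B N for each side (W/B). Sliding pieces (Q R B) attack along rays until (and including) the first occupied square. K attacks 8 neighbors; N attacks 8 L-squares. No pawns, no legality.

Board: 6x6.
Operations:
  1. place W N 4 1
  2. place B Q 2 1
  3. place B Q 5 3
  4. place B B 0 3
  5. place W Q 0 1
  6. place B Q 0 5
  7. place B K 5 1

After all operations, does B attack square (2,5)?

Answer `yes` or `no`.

Answer: yes

Derivation:
Op 1: place WN@(4,1)
Op 2: place BQ@(2,1)
Op 3: place BQ@(5,3)
Op 4: place BB@(0,3)
Op 5: place WQ@(0,1)
Op 6: place BQ@(0,5)
Op 7: place BK@(5,1)
Per-piece attacks for B:
  BB@(0,3): attacks (1,4) (2,5) (1,2) (2,1) [ray(1,-1) blocked at (2,1)]
  BQ@(0,5): attacks (0,4) (0,3) (1,5) (2,5) (3,5) (4,5) (5,5) (1,4) (2,3) (3,2) (4,1) [ray(0,-1) blocked at (0,3); ray(1,-1) blocked at (4,1)]
  BQ@(2,1): attacks (2,2) (2,3) (2,4) (2,5) (2,0) (3,1) (4,1) (1,1) (0,1) (3,2) (4,3) (5,4) (3,0) (1,2) (0,3) (1,0) [ray(1,0) blocked at (4,1); ray(-1,0) blocked at (0,1); ray(-1,1) blocked at (0,3)]
  BK@(5,1): attacks (5,2) (5,0) (4,1) (4,2) (4,0)
  BQ@(5,3): attacks (5,4) (5,5) (5,2) (5,1) (4,3) (3,3) (2,3) (1,3) (0,3) (4,4) (3,5) (4,2) (3,1) (2,0) [ray(0,-1) blocked at (5,1); ray(-1,0) blocked at (0,3)]
B attacks (2,5): yes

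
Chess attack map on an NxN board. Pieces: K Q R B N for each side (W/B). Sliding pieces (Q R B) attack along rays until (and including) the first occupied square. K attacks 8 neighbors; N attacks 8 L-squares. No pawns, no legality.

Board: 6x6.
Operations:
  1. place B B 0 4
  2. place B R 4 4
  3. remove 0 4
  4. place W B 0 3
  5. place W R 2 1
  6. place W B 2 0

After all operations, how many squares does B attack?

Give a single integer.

Op 1: place BB@(0,4)
Op 2: place BR@(4,4)
Op 3: remove (0,4)
Op 4: place WB@(0,3)
Op 5: place WR@(2,1)
Op 6: place WB@(2,0)
Per-piece attacks for B:
  BR@(4,4): attacks (4,5) (4,3) (4,2) (4,1) (4,0) (5,4) (3,4) (2,4) (1,4) (0,4)
Union (10 distinct): (0,4) (1,4) (2,4) (3,4) (4,0) (4,1) (4,2) (4,3) (4,5) (5,4)

Answer: 10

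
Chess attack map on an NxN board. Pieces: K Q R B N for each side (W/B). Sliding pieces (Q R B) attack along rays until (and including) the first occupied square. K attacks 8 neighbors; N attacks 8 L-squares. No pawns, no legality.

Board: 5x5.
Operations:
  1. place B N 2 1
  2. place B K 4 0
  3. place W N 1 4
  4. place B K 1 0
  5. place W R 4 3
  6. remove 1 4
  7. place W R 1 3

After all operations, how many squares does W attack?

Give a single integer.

Op 1: place BN@(2,1)
Op 2: place BK@(4,0)
Op 3: place WN@(1,4)
Op 4: place BK@(1,0)
Op 5: place WR@(4,3)
Op 6: remove (1,4)
Op 7: place WR@(1,3)
Per-piece attacks for W:
  WR@(1,3): attacks (1,4) (1,2) (1,1) (1,0) (2,3) (3,3) (4,3) (0,3) [ray(0,-1) blocked at (1,0); ray(1,0) blocked at (4,3)]
  WR@(4,3): attacks (4,4) (4,2) (4,1) (4,0) (3,3) (2,3) (1,3) [ray(0,-1) blocked at (4,0); ray(-1,0) blocked at (1,3)]
Union (13 distinct): (0,3) (1,0) (1,1) (1,2) (1,3) (1,4) (2,3) (3,3) (4,0) (4,1) (4,2) (4,3) (4,4)

Answer: 13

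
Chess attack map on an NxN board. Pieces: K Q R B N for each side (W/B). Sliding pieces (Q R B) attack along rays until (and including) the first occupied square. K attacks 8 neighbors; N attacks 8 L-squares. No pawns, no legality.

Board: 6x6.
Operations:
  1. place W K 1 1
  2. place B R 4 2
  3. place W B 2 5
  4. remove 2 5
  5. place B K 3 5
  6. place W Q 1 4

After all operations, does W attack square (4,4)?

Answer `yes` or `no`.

Op 1: place WK@(1,1)
Op 2: place BR@(4,2)
Op 3: place WB@(2,5)
Op 4: remove (2,5)
Op 5: place BK@(3,5)
Op 6: place WQ@(1,4)
Per-piece attacks for W:
  WK@(1,1): attacks (1,2) (1,0) (2,1) (0,1) (2,2) (2,0) (0,2) (0,0)
  WQ@(1,4): attacks (1,5) (1,3) (1,2) (1,1) (2,4) (3,4) (4,4) (5,4) (0,4) (2,5) (2,3) (3,2) (4,1) (5,0) (0,5) (0,3) [ray(0,-1) blocked at (1,1)]
W attacks (4,4): yes

Answer: yes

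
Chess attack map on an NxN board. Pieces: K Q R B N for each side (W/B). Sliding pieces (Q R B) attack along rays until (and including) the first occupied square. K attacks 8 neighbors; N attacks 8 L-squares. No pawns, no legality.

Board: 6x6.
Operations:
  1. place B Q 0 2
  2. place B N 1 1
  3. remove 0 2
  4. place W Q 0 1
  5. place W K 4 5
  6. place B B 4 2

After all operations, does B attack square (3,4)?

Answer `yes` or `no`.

Answer: no

Derivation:
Op 1: place BQ@(0,2)
Op 2: place BN@(1,1)
Op 3: remove (0,2)
Op 4: place WQ@(0,1)
Op 5: place WK@(4,5)
Op 6: place BB@(4,2)
Per-piece attacks for B:
  BN@(1,1): attacks (2,3) (3,2) (0,3) (3,0)
  BB@(4,2): attacks (5,3) (5,1) (3,3) (2,4) (1,5) (3,1) (2,0)
B attacks (3,4): no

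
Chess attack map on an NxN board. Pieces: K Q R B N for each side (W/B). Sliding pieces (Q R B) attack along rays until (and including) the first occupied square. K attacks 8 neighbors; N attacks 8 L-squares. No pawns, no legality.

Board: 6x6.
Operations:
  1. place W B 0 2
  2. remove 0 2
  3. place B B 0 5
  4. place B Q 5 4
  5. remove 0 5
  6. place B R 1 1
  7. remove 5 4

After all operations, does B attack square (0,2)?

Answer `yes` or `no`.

Op 1: place WB@(0,2)
Op 2: remove (0,2)
Op 3: place BB@(0,5)
Op 4: place BQ@(5,4)
Op 5: remove (0,5)
Op 6: place BR@(1,1)
Op 7: remove (5,4)
Per-piece attacks for B:
  BR@(1,1): attacks (1,2) (1,3) (1,4) (1,5) (1,0) (2,1) (3,1) (4,1) (5,1) (0,1)
B attacks (0,2): no

Answer: no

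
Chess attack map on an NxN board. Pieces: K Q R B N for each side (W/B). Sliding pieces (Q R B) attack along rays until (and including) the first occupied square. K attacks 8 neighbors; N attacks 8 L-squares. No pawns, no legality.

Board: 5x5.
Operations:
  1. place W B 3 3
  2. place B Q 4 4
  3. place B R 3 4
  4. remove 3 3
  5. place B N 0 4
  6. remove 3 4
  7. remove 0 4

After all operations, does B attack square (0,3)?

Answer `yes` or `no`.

Op 1: place WB@(3,3)
Op 2: place BQ@(4,4)
Op 3: place BR@(3,4)
Op 4: remove (3,3)
Op 5: place BN@(0,4)
Op 6: remove (3,4)
Op 7: remove (0,4)
Per-piece attacks for B:
  BQ@(4,4): attacks (4,3) (4,2) (4,1) (4,0) (3,4) (2,4) (1,4) (0,4) (3,3) (2,2) (1,1) (0,0)
B attacks (0,3): no

Answer: no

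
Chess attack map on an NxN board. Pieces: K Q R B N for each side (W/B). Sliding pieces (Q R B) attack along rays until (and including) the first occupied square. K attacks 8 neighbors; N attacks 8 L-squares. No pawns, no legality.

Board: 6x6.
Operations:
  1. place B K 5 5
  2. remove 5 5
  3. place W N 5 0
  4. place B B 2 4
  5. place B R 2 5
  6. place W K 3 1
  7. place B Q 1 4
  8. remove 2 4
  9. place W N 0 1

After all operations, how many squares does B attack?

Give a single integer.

Answer: 23

Derivation:
Op 1: place BK@(5,5)
Op 2: remove (5,5)
Op 3: place WN@(5,0)
Op 4: place BB@(2,4)
Op 5: place BR@(2,5)
Op 6: place WK@(3,1)
Op 7: place BQ@(1,4)
Op 8: remove (2,4)
Op 9: place WN@(0,1)
Per-piece attacks for B:
  BQ@(1,4): attacks (1,5) (1,3) (1,2) (1,1) (1,0) (2,4) (3,4) (4,4) (5,4) (0,4) (2,5) (2,3) (3,2) (4,1) (5,0) (0,5) (0,3) [ray(1,1) blocked at (2,5); ray(1,-1) blocked at (5,0)]
  BR@(2,5): attacks (2,4) (2,3) (2,2) (2,1) (2,0) (3,5) (4,5) (5,5) (1,5) (0,5)
Union (23 distinct): (0,3) (0,4) (0,5) (1,0) (1,1) (1,2) (1,3) (1,5) (2,0) (2,1) (2,2) (2,3) (2,4) (2,5) (3,2) (3,4) (3,5) (4,1) (4,4) (4,5) (5,0) (5,4) (5,5)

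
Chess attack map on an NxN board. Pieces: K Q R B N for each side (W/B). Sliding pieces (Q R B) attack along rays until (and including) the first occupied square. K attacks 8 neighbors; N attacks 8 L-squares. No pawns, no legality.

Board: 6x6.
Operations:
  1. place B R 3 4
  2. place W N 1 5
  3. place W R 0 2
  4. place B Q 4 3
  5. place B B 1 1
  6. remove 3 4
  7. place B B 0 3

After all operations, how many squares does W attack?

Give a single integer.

Answer: 10

Derivation:
Op 1: place BR@(3,4)
Op 2: place WN@(1,5)
Op 3: place WR@(0,2)
Op 4: place BQ@(4,3)
Op 5: place BB@(1,1)
Op 6: remove (3,4)
Op 7: place BB@(0,3)
Per-piece attacks for W:
  WR@(0,2): attacks (0,3) (0,1) (0,0) (1,2) (2,2) (3,2) (4,2) (5,2) [ray(0,1) blocked at (0,3)]
  WN@(1,5): attacks (2,3) (3,4) (0,3)
Union (10 distinct): (0,0) (0,1) (0,3) (1,2) (2,2) (2,3) (3,2) (3,4) (4,2) (5,2)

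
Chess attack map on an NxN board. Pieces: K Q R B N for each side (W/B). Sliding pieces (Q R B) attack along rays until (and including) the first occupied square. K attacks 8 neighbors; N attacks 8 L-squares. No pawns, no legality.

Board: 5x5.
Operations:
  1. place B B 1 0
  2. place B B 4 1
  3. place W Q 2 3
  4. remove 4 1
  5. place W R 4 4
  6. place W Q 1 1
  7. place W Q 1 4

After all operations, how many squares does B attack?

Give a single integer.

Op 1: place BB@(1,0)
Op 2: place BB@(4,1)
Op 3: place WQ@(2,3)
Op 4: remove (4,1)
Op 5: place WR@(4,4)
Op 6: place WQ@(1,1)
Op 7: place WQ@(1,4)
Per-piece attacks for B:
  BB@(1,0): attacks (2,1) (3,2) (4,3) (0,1)
Union (4 distinct): (0,1) (2,1) (3,2) (4,3)

Answer: 4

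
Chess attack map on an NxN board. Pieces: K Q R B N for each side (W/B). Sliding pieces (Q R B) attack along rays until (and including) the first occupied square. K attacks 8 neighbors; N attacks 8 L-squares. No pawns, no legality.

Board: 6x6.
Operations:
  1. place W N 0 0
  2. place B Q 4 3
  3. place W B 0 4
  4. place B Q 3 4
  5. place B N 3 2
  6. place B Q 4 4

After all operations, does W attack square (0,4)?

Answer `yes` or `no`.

Answer: no

Derivation:
Op 1: place WN@(0,0)
Op 2: place BQ@(4,3)
Op 3: place WB@(0,4)
Op 4: place BQ@(3,4)
Op 5: place BN@(3,2)
Op 6: place BQ@(4,4)
Per-piece attacks for W:
  WN@(0,0): attacks (1,2) (2,1)
  WB@(0,4): attacks (1,5) (1,3) (2,2) (3,1) (4,0)
W attacks (0,4): no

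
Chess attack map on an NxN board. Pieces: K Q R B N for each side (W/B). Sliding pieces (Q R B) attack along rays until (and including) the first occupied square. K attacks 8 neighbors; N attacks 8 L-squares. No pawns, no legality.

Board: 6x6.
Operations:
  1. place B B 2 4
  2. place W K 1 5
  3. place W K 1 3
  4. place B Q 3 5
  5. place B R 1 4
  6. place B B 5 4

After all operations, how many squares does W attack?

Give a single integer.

Op 1: place BB@(2,4)
Op 2: place WK@(1,5)
Op 3: place WK@(1,3)
Op 4: place BQ@(3,5)
Op 5: place BR@(1,4)
Op 6: place BB@(5,4)
Per-piece attacks for W:
  WK@(1,3): attacks (1,4) (1,2) (2,3) (0,3) (2,4) (2,2) (0,4) (0,2)
  WK@(1,5): attacks (1,4) (2,5) (0,5) (2,4) (0,4)
Union (10 distinct): (0,2) (0,3) (0,4) (0,5) (1,2) (1,4) (2,2) (2,3) (2,4) (2,5)

Answer: 10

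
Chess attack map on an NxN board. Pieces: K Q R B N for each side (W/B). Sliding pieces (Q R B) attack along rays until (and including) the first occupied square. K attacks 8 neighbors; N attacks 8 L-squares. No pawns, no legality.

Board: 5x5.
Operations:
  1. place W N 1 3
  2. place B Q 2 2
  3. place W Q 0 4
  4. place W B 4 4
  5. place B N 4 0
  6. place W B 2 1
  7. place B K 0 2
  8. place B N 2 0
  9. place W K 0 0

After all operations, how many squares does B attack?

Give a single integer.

Answer: 17

Derivation:
Op 1: place WN@(1,3)
Op 2: place BQ@(2,2)
Op 3: place WQ@(0,4)
Op 4: place WB@(4,4)
Op 5: place BN@(4,0)
Op 6: place WB@(2,1)
Op 7: place BK@(0,2)
Op 8: place BN@(2,0)
Op 9: place WK@(0,0)
Per-piece attacks for B:
  BK@(0,2): attacks (0,3) (0,1) (1,2) (1,3) (1,1)
  BN@(2,0): attacks (3,2) (4,1) (1,2) (0,1)
  BQ@(2,2): attacks (2,3) (2,4) (2,1) (3,2) (4,2) (1,2) (0,2) (3,3) (4,4) (3,1) (4,0) (1,3) (1,1) (0,0) [ray(0,-1) blocked at (2,1); ray(-1,0) blocked at (0,2); ray(1,1) blocked at (4,4); ray(1,-1) blocked at (4,0); ray(-1,1) blocked at (1,3); ray(-1,-1) blocked at (0,0)]
  BN@(4,0): attacks (3,2) (2,1)
Union (17 distinct): (0,0) (0,1) (0,2) (0,3) (1,1) (1,2) (1,3) (2,1) (2,3) (2,4) (3,1) (3,2) (3,3) (4,0) (4,1) (4,2) (4,4)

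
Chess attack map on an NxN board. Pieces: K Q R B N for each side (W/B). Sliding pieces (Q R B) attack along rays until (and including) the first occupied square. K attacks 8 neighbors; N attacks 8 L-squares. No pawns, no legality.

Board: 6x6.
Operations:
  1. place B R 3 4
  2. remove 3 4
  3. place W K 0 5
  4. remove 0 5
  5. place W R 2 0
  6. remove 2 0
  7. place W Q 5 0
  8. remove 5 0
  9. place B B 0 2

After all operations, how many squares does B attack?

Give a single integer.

Op 1: place BR@(3,4)
Op 2: remove (3,4)
Op 3: place WK@(0,5)
Op 4: remove (0,5)
Op 5: place WR@(2,0)
Op 6: remove (2,0)
Op 7: place WQ@(5,0)
Op 8: remove (5,0)
Op 9: place BB@(0,2)
Per-piece attacks for B:
  BB@(0,2): attacks (1,3) (2,4) (3,5) (1,1) (2,0)
Union (5 distinct): (1,1) (1,3) (2,0) (2,4) (3,5)

Answer: 5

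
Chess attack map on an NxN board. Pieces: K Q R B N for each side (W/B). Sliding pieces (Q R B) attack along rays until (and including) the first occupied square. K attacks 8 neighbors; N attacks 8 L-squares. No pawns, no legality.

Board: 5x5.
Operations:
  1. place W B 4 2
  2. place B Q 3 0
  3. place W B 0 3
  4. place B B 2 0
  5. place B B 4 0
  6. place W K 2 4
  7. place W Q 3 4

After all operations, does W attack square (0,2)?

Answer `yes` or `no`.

Op 1: place WB@(4,2)
Op 2: place BQ@(3,0)
Op 3: place WB@(0,3)
Op 4: place BB@(2,0)
Op 5: place BB@(4,0)
Op 6: place WK@(2,4)
Op 7: place WQ@(3,4)
Per-piece attacks for W:
  WB@(0,3): attacks (1,4) (1,2) (2,1) (3,0) [ray(1,-1) blocked at (3,0)]
  WK@(2,4): attacks (2,3) (3,4) (1,4) (3,3) (1,3)
  WQ@(3,4): attacks (3,3) (3,2) (3,1) (3,0) (4,4) (2,4) (4,3) (2,3) (1,2) (0,1) [ray(0,-1) blocked at (3,0); ray(-1,0) blocked at (2,4)]
  WB@(4,2): attacks (3,3) (2,4) (3,1) (2,0) [ray(-1,1) blocked at (2,4); ray(-1,-1) blocked at (2,0)]
W attacks (0,2): no

Answer: no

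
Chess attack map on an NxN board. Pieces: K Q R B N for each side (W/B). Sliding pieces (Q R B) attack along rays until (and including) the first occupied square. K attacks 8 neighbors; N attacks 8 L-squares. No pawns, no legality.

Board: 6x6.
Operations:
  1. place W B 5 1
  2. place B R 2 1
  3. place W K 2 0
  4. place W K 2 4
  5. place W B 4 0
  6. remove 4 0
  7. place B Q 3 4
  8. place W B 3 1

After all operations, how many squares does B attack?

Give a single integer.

Op 1: place WB@(5,1)
Op 2: place BR@(2,1)
Op 3: place WK@(2,0)
Op 4: place WK@(2,4)
Op 5: place WB@(4,0)
Op 6: remove (4,0)
Op 7: place BQ@(3,4)
Op 8: place WB@(3,1)
Per-piece attacks for B:
  BR@(2,1): attacks (2,2) (2,3) (2,4) (2,0) (3,1) (1,1) (0,1) [ray(0,1) blocked at (2,4); ray(0,-1) blocked at (2,0); ray(1,0) blocked at (3,1)]
  BQ@(3,4): attacks (3,5) (3,3) (3,2) (3,1) (4,4) (5,4) (2,4) (4,5) (4,3) (5,2) (2,5) (2,3) (1,2) (0,1) [ray(0,-1) blocked at (3,1); ray(-1,0) blocked at (2,4)]
Union (17 distinct): (0,1) (1,1) (1,2) (2,0) (2,2) (2,3) (2,4) (2,5) (3,1) (3,2) (3,3) (3,5) (4,3) (4,4) (4,5) (5,2) (5,4)

Answer: 17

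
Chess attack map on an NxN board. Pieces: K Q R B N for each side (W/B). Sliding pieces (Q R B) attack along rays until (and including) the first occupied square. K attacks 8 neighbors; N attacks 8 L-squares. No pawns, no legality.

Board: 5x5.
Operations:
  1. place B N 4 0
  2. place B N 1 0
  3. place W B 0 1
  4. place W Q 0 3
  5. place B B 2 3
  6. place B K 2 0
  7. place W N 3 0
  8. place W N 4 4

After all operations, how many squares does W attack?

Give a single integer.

Answer: 14

Derivation:
Op 1: place BN@(4,0)
Op 2: place BN@(1,0)
Op 3: place WB@(0,1)
Op 4: place WQ@(0,3)
Op 5: place BB@(2,3)
Op 6: place BK@(2,0)
Op 7: place WN@(3,0)
Op 8: place WN@(4,4)
Per-piece attacks for W:
  WB@(0,1): attacks (1,2) (2,3) (1,0) [ray(1,1) blocked at (2,3); ray(1,-1) blocked at (1,0)]
  WQ@(0,3): attacks (0,4) (0,2) (0,1) (1,3) (2,3) (1,4) (1,2) (2,1) (3,0) [ray(0,-1) blocked at (0,1); ray(1,0) blocked at (2,3); ray(1,-1) blocked at (3,0)]
  WN@(3,0): attacks (4,2) (2,2) (1,1)
  WN@(4,4): attacks (3,2) (2,3)
Union (14 distinct): (0,1) (0,2) (0,4) (1,0) (1,1) (1,2) (1,3) (1,4) (2,1) (2,2) (2,3) (3,0) (3,2) (4,2)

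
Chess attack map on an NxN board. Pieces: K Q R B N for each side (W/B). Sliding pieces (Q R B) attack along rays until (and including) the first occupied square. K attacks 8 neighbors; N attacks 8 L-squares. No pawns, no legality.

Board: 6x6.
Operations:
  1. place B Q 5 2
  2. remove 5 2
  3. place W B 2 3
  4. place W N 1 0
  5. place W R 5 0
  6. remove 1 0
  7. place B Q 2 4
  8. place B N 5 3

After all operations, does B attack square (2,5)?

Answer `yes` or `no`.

Answer: yes

Derivation:
Op 1: place BQ@(5,2)
Op 2: remove (5,2)
Op 3: place WB@(2,3)
Op 4: place WN@(1,0)
Op 5: place WR@(5,0)
Op 6: remove (1,0)
Op 7: place BQ@(2,4)
Op 8: place BN@(5,3)
Per-piece attacks for B:
  BQ@(2,4): attacks (2,5) (2,3) (3,4) (4,4) (5,4) (1,4) (0,4) (3,5) (3,3) (4,2) (5,1) (1,5) (1,3) (0,2) [ray(0,-1) blocked at (2,3)]
  BN@(5,3): attacks (4,5) (3,4) (4,1) (3,2)
B attacks (2,5): yes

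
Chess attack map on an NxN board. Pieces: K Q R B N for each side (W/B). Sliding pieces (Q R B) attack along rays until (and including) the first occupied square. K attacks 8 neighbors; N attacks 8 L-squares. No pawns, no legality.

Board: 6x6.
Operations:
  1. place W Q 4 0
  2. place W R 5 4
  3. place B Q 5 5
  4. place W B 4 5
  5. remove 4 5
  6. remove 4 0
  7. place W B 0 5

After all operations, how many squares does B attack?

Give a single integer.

Answer: 11

Derivation:
Op 1: place WQ@(4,0)
Op 2: place WR@(5,4)
Op 3: place BQ@(5,5)
Op 4: place WB@(4,5)
Op 5: remove (4,5)
Op 6: remove (4,0)
Op 7: place WB@(0,5)
Per-piece attacks for B:
  BQ@(5,5): attacks (5,4) (4,5) (3,5) (2,5) (1,5) (0,5) (4,4) (3,3) (2,2) (1,1) (0,0) [ray(0,-1) blocked at (5,4); ray(-1,0) blocked at (0,5)]
Union (11 distinct): (0,0) (0,5) (1,1) (1,5) (2,2) (2,5) (3,3) (3,5) (4,4) (4,5) (5,4)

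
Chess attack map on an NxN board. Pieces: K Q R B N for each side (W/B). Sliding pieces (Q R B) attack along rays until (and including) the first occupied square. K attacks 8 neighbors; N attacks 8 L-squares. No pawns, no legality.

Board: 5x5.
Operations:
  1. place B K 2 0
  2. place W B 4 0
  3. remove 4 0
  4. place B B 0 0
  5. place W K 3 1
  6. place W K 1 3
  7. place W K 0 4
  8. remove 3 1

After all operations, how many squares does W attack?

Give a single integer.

Answer: 9

Derivation:
Op 1: place BK@(2,0)
Op 2: place WB@(4,0)
Op 3: remove (4,0)
Op 4: place BB@(0,0)
Op 5: place WK@(3,1)
Op 6: place WK@(1,3)
Op 7: place WK@(0,4)
Op 8: remove (3,1)
Per-piece attacks for W:
  WK@(0,4): attacks (0,3) (1,4) (1,3)
  WK@(1,3): attacks (1,4) (1,2) (2,3) (0,3) (2,4) (2,2) (0,4) (0,2)
Union (9 distinct): (0,2) (0,3) (0,4) (1,2) (1,3) (1,4) (2,2) (2,3) (2,4)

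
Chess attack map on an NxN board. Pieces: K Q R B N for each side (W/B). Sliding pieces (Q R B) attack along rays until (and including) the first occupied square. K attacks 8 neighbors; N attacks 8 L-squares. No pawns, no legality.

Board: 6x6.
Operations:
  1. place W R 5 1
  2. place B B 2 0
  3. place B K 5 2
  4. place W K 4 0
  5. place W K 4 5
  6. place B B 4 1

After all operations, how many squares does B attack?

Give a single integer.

Answer: 15

Derivation:
Op 1: place WR@(5,1)
Op 2: place BB@(2,0)
Op 3: place BK@(5,2)
Op 4: place WK@(4,0)
Op 5: place WK@(4,5)
Op 6: place BB@(4,1)
Per-piece attacks for B:
  BB@(2,0): attacks (3,1) (4,2) (5,3) (1,1) (0,2)
  BB@(4,1): attacks (5,2) (5,0) (3,2) (2,3) (1,4) (0,5) (3,0) [ray(1,1) blocked at (5,2)]
  BK@(5,2): attacks (5,3) (5,1) (4,2) (4,3) (4,1)
Union (15 distinct): (0,2) (0,5) (1,1) (1,4) (2,3) (3,0) (3,1) (3,2) (4,1) (4,2) (4,3) (5,0) (5,1) (5,2) (5,3)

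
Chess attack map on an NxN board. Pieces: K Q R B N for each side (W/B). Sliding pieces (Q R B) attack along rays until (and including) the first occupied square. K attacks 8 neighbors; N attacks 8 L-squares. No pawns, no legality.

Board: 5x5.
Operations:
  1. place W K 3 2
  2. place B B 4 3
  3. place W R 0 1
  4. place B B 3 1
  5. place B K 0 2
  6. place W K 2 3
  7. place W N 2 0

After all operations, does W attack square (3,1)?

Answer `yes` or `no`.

Op 1: place WK@(3,2)
Op 2: place BB@(4,3)
Op 3: place WR@(0,1)
Op 4: place BB@(3,1)
Op 5: place BK@(0,2)
Op 6: place WK@(2,3)
Op 7: place WN@(2,0)
Per-piece attacks for W:
  WR@(0,1): attacks (0,2) (0,0) (1,1) (2,1) (3,1) [ray(0,1) blocked at (0,2); ray(1,0) blocked at (3,1)]
  WN@(2,0): attacks (3,2) (4,1) (1,2) (0,1)
  WK@(2,3): attacks (2,4) (2,2) (3,3) (1,3) (3,4) (3,2) (1,4) (1,2)
  WK@(3,2): attacks (3,3) (3,1) (4,2) (2,2) (4,3) (4,1) (2,3) (2,1)
W attacks (3,1): yes

Answer: yes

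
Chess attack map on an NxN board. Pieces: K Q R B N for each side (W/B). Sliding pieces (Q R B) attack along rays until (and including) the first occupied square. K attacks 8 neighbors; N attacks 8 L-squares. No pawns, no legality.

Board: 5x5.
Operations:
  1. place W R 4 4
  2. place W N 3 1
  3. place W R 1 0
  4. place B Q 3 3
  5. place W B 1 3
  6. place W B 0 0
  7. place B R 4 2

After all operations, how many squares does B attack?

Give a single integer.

Answer: 16

Derivation:
Op 1: place WR@(4,4)
Op 2: place WN@(3,1)
Op 3: place WR@(1,0)
Op 4: place BQ@(3,3)
Op 5: place WB@(1,3)
Op 6: place WB@(0,0)
Op 7: place BR@(4,2)
Per-piece attacks for B:
  BQ@(3,3): attacks (3,4) (3,2) (3,1) (4,3) (2,3) (1,3) (4,4) (4,2) (2,4) (2,2) (1,1) (0,0) [ray(0,-1) blocked at (3,1); ray(-1,0) blocked at (1,3); ray(1,1) blocked at (4,4); ray(1,-1) blocked at (4,2); ray(-1,-1) blocked at (0,0)]
  BR@(4,2): attacks (4,3) (4,4) (4,1) (4,0) (3,2) (2,2) (1,2) (0,2) [ray(0,1) blocked at (4,4)]
Union (16 distinct): (0,0) (0,2) (1,1) (1,2) (1,3) (2,2) (2,3) (2,4) (3,1) (3,2) (3,4) (4,0) (4,1) (4,2) (4,3) (4,4)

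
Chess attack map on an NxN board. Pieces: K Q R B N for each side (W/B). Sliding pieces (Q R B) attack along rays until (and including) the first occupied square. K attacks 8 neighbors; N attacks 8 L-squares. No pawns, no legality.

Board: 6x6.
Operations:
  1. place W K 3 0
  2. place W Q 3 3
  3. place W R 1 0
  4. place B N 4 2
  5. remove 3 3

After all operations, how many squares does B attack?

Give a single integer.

Answer: 6

Derivation:
Op 1: place WK@(3,0)
Op 2: place WQ@(3,3)
Op 3: place WR@(1,0)
Op 4: place BN@(4,2)
Op 5: remove (3,3)
Per-piece attacks for B:
  BN@(4,2): attacks (5,4) (3,4) (2,3) (5,0) (3,0) (2,1)
Union (6 distinct): (2,1) (2,3) (3,0) (3,4) (5,0) (5,4)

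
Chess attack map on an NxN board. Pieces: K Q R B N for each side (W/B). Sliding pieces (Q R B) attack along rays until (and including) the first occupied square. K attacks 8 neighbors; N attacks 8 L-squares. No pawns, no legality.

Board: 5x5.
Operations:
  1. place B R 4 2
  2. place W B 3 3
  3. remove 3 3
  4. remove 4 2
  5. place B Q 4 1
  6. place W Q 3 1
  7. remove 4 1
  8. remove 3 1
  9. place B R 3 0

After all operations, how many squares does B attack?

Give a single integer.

Answer: 8

Derivation:
Op 1: place BR@(4,2)
Op 2: place WB@(3,3)
Op 3: remove (3,3)
Op 4: remove (4,2)
Op 5: place BQ@(4,1)
Op 6: place WQ@(3,1)
Op 7: remove (4,1)
Op 8: remove (3,1)
Op 9: place BR@(3,0)
Per-piece attacks for B:
  BR@(3,0): attacks (3,1) (3,2) (3,3) (3,4) (4,0) (2,0) (1,0) (0,0)
Union (8 distinct): (0,0) (1,0) (2,0) (3,1) (3,2) (3,3) (3,4) (4,0)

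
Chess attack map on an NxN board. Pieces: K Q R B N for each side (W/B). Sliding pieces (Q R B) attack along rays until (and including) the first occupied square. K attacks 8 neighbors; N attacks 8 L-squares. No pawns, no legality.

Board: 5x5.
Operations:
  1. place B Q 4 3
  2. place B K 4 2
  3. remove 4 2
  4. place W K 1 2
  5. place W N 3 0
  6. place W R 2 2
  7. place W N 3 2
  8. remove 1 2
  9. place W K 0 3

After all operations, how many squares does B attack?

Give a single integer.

Answer: 10

Derivation:
Op 1: place BQ@(4,3)
Op 2: place BK@(4,2)
Op 3: remove (4,2)
Op 4: place WK@(1,2)
Op 5: place WN@(3,0)
Op 6: place WR@(2,2)
Op 7: place WN@(3,2)
Op 8: remove (1,2)
Op 9: place WK@(0,3)
Per-piece attacks for B:
  BQ@(4,3): attacks (4,4) (4,2) (4,1) (4,0) (3,3) (2,3) (1,3) (0,3) (3,4) (3,2) [ray(-1,0) blocked at (0,3); ray(-1,-1) blocked at (3,2)]
Union (10 distinct): (0,3) (1,3) (2,3) (3,2) (3,3) (3,4) (4,0) (4,1) (4,2) (4,4)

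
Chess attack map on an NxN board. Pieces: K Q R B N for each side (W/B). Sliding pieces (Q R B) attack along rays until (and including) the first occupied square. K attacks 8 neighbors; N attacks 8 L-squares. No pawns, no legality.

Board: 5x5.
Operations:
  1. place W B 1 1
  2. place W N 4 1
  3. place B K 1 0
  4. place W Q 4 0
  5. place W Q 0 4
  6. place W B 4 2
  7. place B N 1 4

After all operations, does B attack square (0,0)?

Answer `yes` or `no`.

Op 1: place WB@(1,1)
Op 2: place WN@(4,1)
Op 3: place BK@(1,0)
Op 4: place WQ@(4,0)
Op 5: place WQ@(0,4)
Op 6: place WB@(4,2)
Op 7: place BN@(1,4)
Per-piece attacks for B:
  BK@(1,0): attacks (1,1) (2,0) (0,0) (2,1) (0,1)
  BN@(1,4): attacks (2,2) (3,3) (0,2)
B attacks (0,0): yes

Answer: yes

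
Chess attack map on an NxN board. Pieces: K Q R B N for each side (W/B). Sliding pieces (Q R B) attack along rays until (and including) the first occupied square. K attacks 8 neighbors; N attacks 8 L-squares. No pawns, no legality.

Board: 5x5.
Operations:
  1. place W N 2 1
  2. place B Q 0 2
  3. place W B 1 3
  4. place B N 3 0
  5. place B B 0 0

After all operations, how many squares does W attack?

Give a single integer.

Answer: 10

Derivation:
Op 1: place WN@(2,1)
Op 2: place BQ@(0,2)
Op 3: place WB@(1,3)
Op 4: place BN@(3,0)
Op 5: place BB@(0,0)
Per-piece attacks for W:
  WB@(1,3): attacks (2,4) (2,2) (3,1) (4,0) (0,4) (0,2) [ray(-1,-1) blocked at (0,2)]
  WN@(2,1): attacks (3,3) (4,2) (1,3) (0,2) (4,0) (0,0)
Union (10 distinct): (0,0) (0,2) (0,4) (1,3) (2,2) (2,4) (3,1) (3,3) (4,0) (4,2)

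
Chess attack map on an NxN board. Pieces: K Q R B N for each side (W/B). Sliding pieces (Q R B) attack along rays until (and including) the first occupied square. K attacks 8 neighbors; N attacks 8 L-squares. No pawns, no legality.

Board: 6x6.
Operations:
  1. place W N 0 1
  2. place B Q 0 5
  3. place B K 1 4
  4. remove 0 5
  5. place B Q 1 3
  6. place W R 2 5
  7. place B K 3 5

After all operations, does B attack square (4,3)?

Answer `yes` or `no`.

Op 1: place WN@(0,1)
Op 2: place BQ@(0,5)
Op 3: place BK@(1,4)
Op 4: remove (0,5)
Op 5: place BQ@(1,3)
Op 6: place WR@(2,5)
Op 7: place BK@(3,5)
Per-piece attacks for B:
  BQ@(1,3): attacks (1,4) (1,2) (1,1) (1,0) (2,3) (3,3) (4,3) (5,3) (0,3) (2,4) (3,5) (2,2) (3,1) (4,0) (0,4) (0,2) [ray(0,1) blocked at (1,4); ray(1,1) blocked at (3,5)]
  BK@(1,4): attacks (1,5) (1,3) (2,4) (0,4) (2,5) (2,3) (0,5) (0,3)
  BK@(3,5): attacks (3,4) (4,5) (2,5) (4,4) (2,4)
B attacks (4,3): yes

Answer: yes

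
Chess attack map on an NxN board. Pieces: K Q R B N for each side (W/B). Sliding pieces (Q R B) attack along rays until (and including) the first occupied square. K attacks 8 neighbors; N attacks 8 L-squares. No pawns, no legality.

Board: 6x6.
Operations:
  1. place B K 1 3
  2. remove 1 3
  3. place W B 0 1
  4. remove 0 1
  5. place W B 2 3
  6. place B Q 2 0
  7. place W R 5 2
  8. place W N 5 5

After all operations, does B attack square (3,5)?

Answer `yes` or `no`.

Op 1: place BK@(1,3)
Op 2: remove (1,3)
Op 3: place WB@(0,1)
Op 4: remove (0,1)
Op 5: place WB@(2,3)
Op 6: place BQ@(2,0)
Op 7: place WR@(5,2)
Op 8: place WN@(5,5)
Per-piece attacks for B:
  BQ@(2,0): attacks (2,1) (2,2) (2,3) (3,0) (4,0) (5,0) (1,0) (0,0) (3,1) (4,2) (5,3) (1,1) (0,2) [ray(0,1) blocked at (2,3)]
B attacks (3,5): no

Answer: no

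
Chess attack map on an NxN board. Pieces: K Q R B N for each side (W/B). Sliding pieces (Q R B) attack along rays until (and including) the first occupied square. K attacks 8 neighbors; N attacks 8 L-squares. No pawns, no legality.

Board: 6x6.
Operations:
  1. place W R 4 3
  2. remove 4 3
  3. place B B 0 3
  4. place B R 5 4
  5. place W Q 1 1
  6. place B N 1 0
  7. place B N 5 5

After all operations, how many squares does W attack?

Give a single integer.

Op 1: place WR@(4,3)
Op 2: remove (4,3)
Op 3: place BB@(0,3)
Op 4: place BR@(5,4)
Op 5: place WQ@(1,1)
Op 6: place BN@(1,0)
Op 7: place BN@(5,5)
Per-piece attacks for W:
  WQ@(1,1): attacks (1,2) (1,3) (1,4) (1,5) (1,0) (2,1) (3,1) (4,1) (5,1) (0,1) (2,2) (3,3) (4,4) (5,5) (2,0) (0,2) (0,0) [ray(0,-1) blocked at (1,0); ray(1,1) blocked at (5,5)]
Union (17 distinct): (0,0) (0,1) (0,2) (1,0) (1,2) (1,3) (1,4) (1,5) (2,0) (2,1) (2,2) (3,1) (3,3) (4,1) (4,4) (5,1) (5,5)

Answer: 17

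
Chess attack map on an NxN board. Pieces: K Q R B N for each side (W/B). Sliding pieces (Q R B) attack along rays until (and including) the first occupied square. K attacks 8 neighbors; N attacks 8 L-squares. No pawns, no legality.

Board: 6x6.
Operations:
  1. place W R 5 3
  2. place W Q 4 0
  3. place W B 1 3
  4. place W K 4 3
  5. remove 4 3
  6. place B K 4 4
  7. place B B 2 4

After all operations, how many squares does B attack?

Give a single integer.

Op 1: place WR@(5,3)
Op 2: place WQ@(4,0)
Op 3: place WB@(1,3)
Op 4: place WK@(4,3)
Op 5: remove (4,3)
Op 6: place BK@(4,4)
Op 7: place BB@(2,4)
Per-piece attacks for B:
  BB@(2,4): attacks (3,5) (3,3) (4,2) (5,1) (1,5) (1,3) [ray(-1,-1) blocked at (1,3)]
  BK@(4,4): attacks (4,5) (4,3) (5,4) (3,4) (5,5) (5,3) (3,5) (3,3)
Union (12 distinct): (1,3) (1,5) (3,3) (3,4) (3,5) (4,2) (4,3) (4,5) (5,1) (5,3) (5,4) (5,5)

Answer: 12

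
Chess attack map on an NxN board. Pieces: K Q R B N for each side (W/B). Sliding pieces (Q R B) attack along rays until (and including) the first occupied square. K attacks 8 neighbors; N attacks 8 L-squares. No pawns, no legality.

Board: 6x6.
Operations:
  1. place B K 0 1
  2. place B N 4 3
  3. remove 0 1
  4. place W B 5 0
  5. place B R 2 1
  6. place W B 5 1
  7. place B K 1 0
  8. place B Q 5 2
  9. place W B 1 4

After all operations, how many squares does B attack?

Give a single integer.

Op 1: place BK@(0,1)
Op 2: place BN@(4,3)
Op 3: remove (0,1)
Op 4: place WB@(5,0)
Op 5: place BR@(2,1)
Op 6: place WB@(5,1)
Op 7: place BK@(1,0)
Op 8: place BQ@(5,2)
Op 9: place WB@(1,4)
Per-piece attacks for B:
  BK@(1,0): attacks (1,1) (2,0) (0,0) (2,1) (0,1)
  BR@(2,1): attacks (2,2) (2,3) (2,4) (2,5) (2,0) (3,1) (4,1) (5,1) (1,1) (0,1) [ray(1,0) blocked at (5,1)]
  BN@(4,3): attacks (5,5) (3,5) (2,4) (5,1) (3,1) (2,2)
  BQ@(5,2): attacks (5,3) (5,4) (5,5) (5,1) (4,2) (3,2) (2,2) (1,2) (0,2) (4,3) (4,1) (3,0) [ray(0,-1) blocked at (5,1); ray(-1,1) blocked at (4,3)]
Union (22 distinct): (0,0) (0,1) (0,2) (1,1) (1,2) (2,0) (2,1) (2,2) (2,3) (2,4) (2,5) (3,0) (3,1) (3,2) (3,5) (4,1) (4,2) (4,3) (5,1) (5,3) (5,4) (5,5)

Answer: 22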